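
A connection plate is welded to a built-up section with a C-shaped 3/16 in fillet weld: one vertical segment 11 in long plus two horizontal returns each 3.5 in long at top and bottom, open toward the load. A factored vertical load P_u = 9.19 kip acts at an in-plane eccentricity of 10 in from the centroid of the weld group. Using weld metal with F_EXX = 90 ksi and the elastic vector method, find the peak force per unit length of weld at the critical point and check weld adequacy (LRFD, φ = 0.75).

f_max ≈ 1.94 kip/in; adequate

Total weld length L_w = 18 in. Treat welds as unit-width lines.
Centroid: x̄ = 2×3.5×1.75 / 18 = 0.6806 in from the vertical weld.
Polar moment about centroid: J = I_x + I_y = [11³/12 + 2×3.5×5.5²] + [11×0.6806² + 2(3.5³/12 + 3.5×1.069²)] = 342.9 in³.
Direct shear f_v = P/L_w = 9.19 / 18 = 0.5106 kip/in (vertical).
Torsion M = P·e = 9.19 × 10 = 91.9 kip·in.
Critical point at (x, y) = (2.819, 5.5) from centroid. f_tx = M·y/J = 1.474 kip/in; f_ty = M·x/J = 0.7556 kip/in.
Resultant f_max = √[f_tx² + (f_v + f_ty)²] = √[1.474² + (0.5106 + 0.7556)²] = 1.943 kip/in.
Capacity per unit length: φr_n = 0.75 × 0.6 × 90 × (0.707 × 0.1875) = 5.369 kip/in.
1.943 ≤ 5.369 → adequate.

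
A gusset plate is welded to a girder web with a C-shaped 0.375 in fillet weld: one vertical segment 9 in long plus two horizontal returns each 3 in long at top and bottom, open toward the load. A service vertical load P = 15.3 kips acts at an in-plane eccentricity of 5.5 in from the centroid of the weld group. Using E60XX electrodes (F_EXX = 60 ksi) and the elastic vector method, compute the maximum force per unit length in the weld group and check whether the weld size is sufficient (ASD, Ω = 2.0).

Total weld length L_w = 15 in. Treat welds as unit-width lines.
Centroid: x̄ = 2×3×1.5 / 15 = 0.6 in from the vertical weld.
Polar moment about centroid: J = I_x + I_y = [9³/12 + 2×3×4.5²] + [9×0.6² + 2(3³/12 + 3×0.9²)] = 194.8 in³.
Direct shear f_v = P/L_w = 15.3 / 15 = 1.02 kip/in (vertical).
Torsion M = P·e = 15.3 × 5.5 = 84.15 kip·in.
Critical point at (x, y) = (2.4, 4.5) from centroid. f_tx = M·y/J = 1.943 kip/in; f_ty = M·x/J = 1.036 kip/in.
Resultant f_max = √[f_tx² + (f_v + f_ty)²] = √[1.943² + (1.02 + 1.036)²] = 2.829 kip/in.
Capacity per unit length: r_n/Ω = (1/2.0) × 0.6 × 60 × (0.707 × 0.375) = 4.772 kip/in.
2.829 ≤ 4.772 → adequate.

f_max ≈ 2.83 kip/in; adequate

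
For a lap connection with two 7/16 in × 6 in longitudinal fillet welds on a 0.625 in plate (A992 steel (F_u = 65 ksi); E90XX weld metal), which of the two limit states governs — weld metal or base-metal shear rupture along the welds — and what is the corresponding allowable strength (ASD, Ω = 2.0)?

R_n/Ω ≈ 100 kip (weld metal governs)

E90XX → F_EXX = 90 ksi.
t_e = 0.707 × 0.4375 = 0.3093 in; L = 12 in.
Weld metal: R_n/Ω = (1/2.0) × 0.6 × 90 × 0.3093 × 12 = 100.2 kip.
Base metal (shear rupture): R_n/Ω = (1/2.0) × 0.6 × 65 × 0.625 × 12 = 146.2 kip.
Governing: weld metal.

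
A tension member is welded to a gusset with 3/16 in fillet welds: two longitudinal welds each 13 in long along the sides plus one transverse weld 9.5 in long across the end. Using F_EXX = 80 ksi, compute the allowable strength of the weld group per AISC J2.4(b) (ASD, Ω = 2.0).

R_n/Ω ≈ 116 kip

t_e = 0.707 × 0.1875 = 0.1326 in.
R_nwl = 0.6 × 80 × 0.1326 × 26 = 165.4 kip (longitudinal, 2 welds).
R_nwt = 0.6 × 80 × 0.1326 × 9.5 = 60.45 kip (transverse, base value).
(i) R_nwl + R_nwt = 225.9 kip; (ii) 0.85 R_nwl + 1.5 R_nwt = 231.3 kip.
R_n = max = 231.3 kip [governs: (ii)]; R_n/Ω = 115.6 kip.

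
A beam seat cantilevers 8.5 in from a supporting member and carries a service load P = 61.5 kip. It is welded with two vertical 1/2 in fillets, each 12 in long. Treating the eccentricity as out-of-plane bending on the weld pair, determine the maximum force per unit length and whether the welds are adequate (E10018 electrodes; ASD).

f_max ≈ 11.2 kip/in; NOT adequate

E100XX → F_EXX = 100 ksi.
L_w = 2 × 12 = 24 in; section modulus (unit throat) S = 2 × L²/6 = 48 in².
Direct shear f_v = P/L_w = 61.5/24 = 2.562 kip/in.
Moment M = P × e = 61.5 × 8.5 = 522.75 kip·in; bending f_b = M/S = 10.89 kip/in.
f_max = √(f_v² + f_b²) = √(2.562² + 10.89²) = 11.19 kip/in.
r_n/Ω = (1/2.0) × 0.6 × 100 × (0.707 × 0.5) = 10.6 kip/in → NOT adequate.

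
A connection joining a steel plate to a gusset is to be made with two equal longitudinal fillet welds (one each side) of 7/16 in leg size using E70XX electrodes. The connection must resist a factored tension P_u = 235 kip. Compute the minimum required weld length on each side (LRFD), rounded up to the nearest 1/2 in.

E70XX → F_EXX = 70 ksi.
Throat t_e = 0.707 × 0.4375 = 0.3093 in.
φr_n = 0.75 × 0.6 × 70 × 0.3093 = 9.743 kip/in.
L_req = P_u / φr_n = 235 / 9.743 = 24.12 in total.
Per side: 24.12 / 2 = 12.06 in.
Round up → use L = 12.5 in on each side.

L = 12.5 in on each side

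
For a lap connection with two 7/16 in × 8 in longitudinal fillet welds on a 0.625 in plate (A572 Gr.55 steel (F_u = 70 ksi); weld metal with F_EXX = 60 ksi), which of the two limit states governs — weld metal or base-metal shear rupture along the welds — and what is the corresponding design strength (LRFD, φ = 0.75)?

φR_n ≈ 134 kip (weld metal governs)

t_e = 0.707 × 0.4375 = 0.3093 in; L = 16 in.
Weld metal: φR_n = 0.75 × 0.6 × 60 × 0.3093 × 16 = 133.6 kip.
Base metal (shear rupture): φR_n = 0.75 × 0.6 × 70 × 0.625 × 16 = 315 kip.
Governing: weld metal.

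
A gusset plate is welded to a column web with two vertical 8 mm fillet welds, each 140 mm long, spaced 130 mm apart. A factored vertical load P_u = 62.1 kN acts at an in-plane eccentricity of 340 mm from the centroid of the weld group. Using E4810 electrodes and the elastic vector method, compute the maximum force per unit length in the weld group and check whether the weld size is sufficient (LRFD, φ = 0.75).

E48XX → F_EXX = 480 MPa.
Total weld length L_w = 280 mm. Treat welds as unit-width lines.
Polar moment about centroid: J = 2[d³/12 + d(b/2)²] = 2[140³/12 + 140×65²] = 1640000 mm³.
Direct shear f_v = P/L_w = 62.1×10³ / 280 = 221.8 N/mm (vertical).
Torsion M = P·e = 62.1×10³ × 340 = 21114000 N·mm.
Critical point at (x, y) = (65, 70) from centroid. f_tx = M·y/J = 901 N/mm; f_ty = M·x/J = 836.7 N/mm.
Resultant f_max = √[f_tx² + (f_v + f_ty)²] = √[901² + (221.8 + 836.7)²] = 1390 N/mm.
Capacity per unit length: φr_n = 0.75 × 0.6 × 480 × (0.707 × 8) = 1222 N/mm.
1390 > 1222 → NOT adequate.

f_max ≈ 1390 N/mm; NOT adequate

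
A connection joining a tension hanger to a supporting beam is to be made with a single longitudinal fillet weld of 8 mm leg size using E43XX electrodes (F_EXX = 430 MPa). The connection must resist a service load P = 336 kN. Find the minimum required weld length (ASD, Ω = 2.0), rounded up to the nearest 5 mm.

L = 465 mm

Throat t_e = 0.707 × 8 = 5.656 mm.
r_n/Ω = (0.6 × 430 × 5.656) / 2.0 = 729.6 N/mm = 0.7296 kN/mm.
L_req = P / (r_n/Ω) = 336 / 0.7296 = 460.5 mm total.
Round up → use L = 465 mm.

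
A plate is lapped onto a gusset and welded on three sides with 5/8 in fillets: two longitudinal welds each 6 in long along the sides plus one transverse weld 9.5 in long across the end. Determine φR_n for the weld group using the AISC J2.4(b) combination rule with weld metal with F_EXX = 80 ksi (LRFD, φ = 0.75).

t_e = 0.707 × 0.625 = 0.4419 in.
R_nwl = 0.6 × 80 × 0.4419 × 12 = 254.5 kip (longitudinal, 2 welds).
R_nwt = 0.6 × 80 × 0.4419 × 9.5 = 201.5 kip (transverse, base value).
(i) R_nwl + R_nwt = 456 kip; (ii) 0.85 R_nwl + 1.5 R_nwt = 518.6 kip.
R_n = max = 518.6 kip [governs: (ii)]; φR_n = 388.9 kip.

φR_n ≈ 389 kip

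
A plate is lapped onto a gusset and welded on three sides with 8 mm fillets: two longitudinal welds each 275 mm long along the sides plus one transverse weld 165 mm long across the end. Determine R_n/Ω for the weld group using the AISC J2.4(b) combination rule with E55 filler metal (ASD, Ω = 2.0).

E55XX → F_EXX = 550 MPa.
t_e = 0.707 × 8 = 5.656 mm.
R_nwl = 0.6 × 550 × 5.656 × 550 × 10⁻³ = 1027 kN (longitudinal, 2 welds).
R_nwt = 0.6 × 550 × 5.656 × 165 × 10⁻³ = 308 kN (transverse, base value).
(i) R_nwl + R_nwt = 1335 kN; (ii) 0.85 R_nwl + 1.5 R_nwt = 1335 kN.
R_n = max = 1335 kN [governs: (ii)]; R_n/Ω = 667.3 kN.

R_n/Ω ≈ 667 kN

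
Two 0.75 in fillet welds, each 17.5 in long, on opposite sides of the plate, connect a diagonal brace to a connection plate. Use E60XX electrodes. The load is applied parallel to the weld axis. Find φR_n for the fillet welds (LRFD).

φR_n ≈ 501 kips

E60XX → F_EXX = 60 ksi.
Effective throat t_e = 0.707 × 0.75 = 0.5302 in.
Total length L = 35 in; A_we = 0.5302 × 35 = 18.56 in².
F_nw = 0.6 F_EXX = 0.6 × 60 = 36 ksi.
φR_n = 0.75 × 36 × 18.56 = 501.1 kips.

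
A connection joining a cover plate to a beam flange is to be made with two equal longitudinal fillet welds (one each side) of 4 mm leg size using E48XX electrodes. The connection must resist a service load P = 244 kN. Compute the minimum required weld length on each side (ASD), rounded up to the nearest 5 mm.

L = 300 mm on each side

E48XX → F_EXX = 480 MPa.
Throat t_e = 0.707 × 4 = 2.828 mm.
r_n/Ω = (0.6 × 480 × 2.828) / 2.0 = 407.2 N/mm = 0.4072 kN/mm.
L_req = P / (r_n/Ω) = 244 / 0.4072 = 599.2 mm total.
Per side: 599.2 / 2 = 299.6 mm.
Round up → use L = 300 mm on each side.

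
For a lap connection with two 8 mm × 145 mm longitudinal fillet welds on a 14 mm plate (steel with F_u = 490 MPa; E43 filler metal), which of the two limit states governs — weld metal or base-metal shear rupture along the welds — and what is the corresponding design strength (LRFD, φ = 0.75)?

E43XX → F_EXX = 430 MPa.
t_e = 0.707 × 8 = 5.656 mm; L = 290 mm.
Weld metal: φR_n = 0.75 × 0.6 × 430 × 5.656 × 290 × 10⁻³ = 317.4 kN.
Base metal (shear rupture): φR_n = 0.75 × 0.6 × 490 × 14 × 290 × 10⁻³ = 895.2 kN.
Governing: weld metal.

φR_n ≈ 317 kN (weld metal governs)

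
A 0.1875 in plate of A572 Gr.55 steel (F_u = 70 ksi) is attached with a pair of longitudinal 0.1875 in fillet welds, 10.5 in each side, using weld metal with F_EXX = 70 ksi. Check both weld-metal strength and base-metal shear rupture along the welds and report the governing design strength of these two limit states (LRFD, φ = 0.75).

t_e = 0.707 × 0.1875 = 0.1326 in; L = 21 in.
Weld metal: φR_n = 0.75 × 0.6 × 70 × 0.1326 × 21 = 87.69 kip.
Base metal (shear rupture): φR_n = 0.75 × 0.6 × 70 × 0.1875 × 21 = 124 kip.
Governing: weld metal.

φR_n ≈ 87.7 kip (weld metal governs)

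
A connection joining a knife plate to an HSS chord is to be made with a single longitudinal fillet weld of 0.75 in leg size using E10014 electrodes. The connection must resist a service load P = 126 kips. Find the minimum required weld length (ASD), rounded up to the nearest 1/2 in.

E100XX → F_EXX = 100 ksi.
Throat t_e = 0.707 × 0.75 = 0.5302 in.
r_n/Ω = (0.6 × 100 × 0.5302) / 2.0 = 15.91 kip/in.
L_req = P / (r_n/Ω) = 126 / 15.91 = 7.921 in total.
Round up → use L = 8 in.

L = 8 in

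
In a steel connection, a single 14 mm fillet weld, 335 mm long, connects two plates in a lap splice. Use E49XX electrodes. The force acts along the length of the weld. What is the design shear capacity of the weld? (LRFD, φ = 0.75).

φR_n ≈ 731 kN

E49XX → F_EXX = 490 MPa.
Effective throat t_e = 0.707 × 14 = 9.898 mm.
Total length L = 335 mm; A_we = 9.898 × 335 = 3316 mm².
F_nw = 0.6 F_EXX = 0.6 × 490 = 294 MPa.
φR_n = 0.75 × 294 × 3316 × 10⁻³ = 731.1 kN.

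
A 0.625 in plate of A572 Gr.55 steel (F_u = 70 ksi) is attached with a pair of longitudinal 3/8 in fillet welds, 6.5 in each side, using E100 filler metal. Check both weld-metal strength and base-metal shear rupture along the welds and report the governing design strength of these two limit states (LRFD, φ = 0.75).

φR_n ≈ 155 kips (weld metal governs)

E100XX → F_EXX = 100 ksi.
t_e = 0.707 × 0.375 = 0.2651 in; L = 13 in.
Weld metal: φR_n = 0.75 × 0.6 × 100 × 0.2651 × 13 = 155.1 kips.
Base metal (shear rupture): φR_n = 0.75 × 0.6 × 70 × 0.625 × 13 = 255.9 kips.
Governing: weld metal.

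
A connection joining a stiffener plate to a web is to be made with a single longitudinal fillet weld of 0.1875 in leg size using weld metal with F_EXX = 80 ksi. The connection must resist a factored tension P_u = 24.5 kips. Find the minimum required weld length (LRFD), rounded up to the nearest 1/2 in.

L = 5.5 in

Throat t_e = 0.707 × 0.1875 = 0.1326 in.
φr_n = 0.75 × 0.6 × 80 × 0.1326 = 4.772 kips/in.
L_req = P_u / φr_n = 24.5 / 4.772 = 5.134 in total.
Round up → use L = 5.5 in.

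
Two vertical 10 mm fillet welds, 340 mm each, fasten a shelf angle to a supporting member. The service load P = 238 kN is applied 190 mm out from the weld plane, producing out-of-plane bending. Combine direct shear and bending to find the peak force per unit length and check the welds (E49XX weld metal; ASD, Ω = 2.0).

f_max ≈ 1220 N/mm; NOT adequate

E49XX → F_EXX = 490 MPa.
L_w = 2 × 340 = 680 mm; section modulus (unit throat) S = 2 × L²/6 = 38530 mm².
Direct shear f_v = P/L_w = 238×10³/680 = 350 N/mm.
Moment M = P × e = 238×10³ × 190 = 45220000 N·mm; bending f_b = M/S = 1174 N/mm.
f_max = √(f_v² + f_b²) = √(350² + 1174²) = 1225 N/mm.
r_n/Ω = (1/2.0) × 0.6 × 490 × (0.707 × 10) = 1039 N/mm → NOT adequate.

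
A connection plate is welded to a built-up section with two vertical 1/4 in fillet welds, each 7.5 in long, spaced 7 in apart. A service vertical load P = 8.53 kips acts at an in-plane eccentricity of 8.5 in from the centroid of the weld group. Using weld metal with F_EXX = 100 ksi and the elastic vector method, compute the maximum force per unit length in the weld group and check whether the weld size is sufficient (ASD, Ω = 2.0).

f_max ≈ 1.9 kip/in; adequate

Total weld length L_w = 15 in. Treat welds as unit-width lines.
Polar moment about centroid: J = 2[d³/12 + d(b/2)²] = 2[7.5³/12 + 7.5×3.5²] = 254.1 in³.
Direct shear f_v = P/L_w = 8.53 / 15 = 0.5687 kip/in (vertical).
Torsion M = P·e = 8.53 × 8.5 = 72.505 kip·in.
Critical point at (x, y) = (3.5, 3.75) from centroid. f_tx = M·y/J = 1.07 kip/in; f_ty = M·x/J = 0.9988 kip/in.
Resultant f_max = √[f_tx² + (f_v + f_ty)²] = √[1.07² + (0.5687 + 0.9988)²] = 1.898 kip/in.
Capacity per unit length: r_n/Ω = (1/2.0) × 0.6 × 100 × (0.707 × 0.25) = 5.302 kip/in.
1.898 ≤ 5.302 → adequate.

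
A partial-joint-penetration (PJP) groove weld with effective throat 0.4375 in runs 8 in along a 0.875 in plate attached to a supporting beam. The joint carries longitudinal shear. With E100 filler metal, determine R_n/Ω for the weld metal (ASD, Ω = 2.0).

R_n/Ω ≈ 105 kips

E100XX → F_EXX = 100 ksi.
Effective throat (given) t_e = 0.4375 in.
A_we = 0.4375 × 8 = 3.5 in².
F_nw = 0.6 F_EXX = 60 ksi.
R_n/Ω = (60 × 3.5) / 2.0 = 105 kips.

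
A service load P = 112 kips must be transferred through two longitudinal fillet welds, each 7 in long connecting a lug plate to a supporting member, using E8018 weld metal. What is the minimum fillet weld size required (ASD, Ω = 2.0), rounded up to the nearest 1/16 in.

E80XX → F_EXX = 80 ksi.
Total weld length L = 14 in.
Required throat t_e = P × Ω / (0.6 F_EXX × L) = 112 × 2.0 / (0.6 × 80 × 14) = 0.3333 in.
Required leg w = t_e / 0.707 = 0.4715 in → use 1/2 in.

w = 1/2 in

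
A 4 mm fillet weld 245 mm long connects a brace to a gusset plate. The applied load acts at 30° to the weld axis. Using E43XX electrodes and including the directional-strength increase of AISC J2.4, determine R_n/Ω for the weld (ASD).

R_n/Ω ≈ 105 kN

E43XX → F_EXX = 430 MPa.
t_e = 0.707 × 4 = 2.828 mm; A_we = 2.828 × 245 = 692.9 mm².
Directional factor: 1.0 + 0.5 sin^1.5(30°) = 1.177.
F_nw = 0.6 × 430 × 1.177 = 303.6 MPa.
R_n/Ω = (303.6 × 692.9) / 2.0 × 10⁻³ = 105.2 kN.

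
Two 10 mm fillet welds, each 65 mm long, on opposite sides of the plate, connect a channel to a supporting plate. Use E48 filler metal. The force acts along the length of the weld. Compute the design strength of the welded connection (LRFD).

φR_n ≈ 199 kN

E48XX → F_EXX = 480 MPa.
Effective throat t_e = 0.707 × 10 = 7.07 mm.
Total length L = 130 mm; A_we = 7.07 × 130 = 919.1 mm².
F_nw = 0.6 F_EXX = 0.6 × 480 = 288 MPa.
φR_n = 0.75 × 288 × 919.1 × 10⁻³ = 198.5 kN.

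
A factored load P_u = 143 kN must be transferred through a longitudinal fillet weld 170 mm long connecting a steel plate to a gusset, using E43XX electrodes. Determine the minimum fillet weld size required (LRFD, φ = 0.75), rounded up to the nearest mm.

E43XX → F_EXX = 430 MPa.
Total weld length L = 170 mm.
Required throat t_e = P_u / (φ × 0.6 F_EXX × L) = 143 / (0.75 × 0.6 × 430 × 170 × 10⁻³) = 4.347 mm.
Required leg w = t_e / 0.707 = 6.149 mm → use 7 mm.

w = 7 mm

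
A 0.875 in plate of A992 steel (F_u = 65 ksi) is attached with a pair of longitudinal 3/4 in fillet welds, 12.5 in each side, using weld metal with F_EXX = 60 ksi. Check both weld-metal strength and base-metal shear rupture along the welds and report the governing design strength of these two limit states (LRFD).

t_e = 0.707 × 0.75 = 0.5302 in; L = 25 in.
Weld metal: φR_n = 0.75 × 0.6 × 60 × 0.5302 × 25 = 357.9 kips.
Base metal (shear rupture): φR_n = 0.75 × 0.6 × 65 × 0.875 × 25 = 639.8 kips.
Governing: weld metal.

φR_n ≈ 358 kips (weld metal governs)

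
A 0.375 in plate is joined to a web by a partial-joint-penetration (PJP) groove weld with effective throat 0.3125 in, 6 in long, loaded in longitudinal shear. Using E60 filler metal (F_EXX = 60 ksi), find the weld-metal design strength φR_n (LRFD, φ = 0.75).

φR_n ≈ 50.6 kips

Effective throat (given) t_e = 0.3125 in.
A_we = 0.3125 × 6 = 1.875 in².
F_nw = 0.6 F_EXX = 36 ksi.
φR_n = 0.75 × 36 × 1.875 = 50.62 kips.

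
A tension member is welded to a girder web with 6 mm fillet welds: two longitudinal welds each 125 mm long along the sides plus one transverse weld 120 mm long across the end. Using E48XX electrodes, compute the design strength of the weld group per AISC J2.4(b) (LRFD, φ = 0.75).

E48XX → F_EXX = 480 MPa.
t_e = 0.707 × 6 = 4.242 mm.
R_nwl = 0.6 × 480 × 4.242 × 250 × 10⁻³ = 305.4 kN (longitudinal, 2 welds).
R_nwt = 0.6 × 480 × 4.242 × 120 × 10⁻³ = 146.6 kN (transverse, base value).
(i) R_nwl + R_nwt = 452 kN; (ii) 0.85 R_nwl + 1.5 R_nwt = 479.5 kN.
R_n = max = 479.5 kN [governs: (ii)]; φR_n = 359.6 kN.

φR_n ≈ 360 kN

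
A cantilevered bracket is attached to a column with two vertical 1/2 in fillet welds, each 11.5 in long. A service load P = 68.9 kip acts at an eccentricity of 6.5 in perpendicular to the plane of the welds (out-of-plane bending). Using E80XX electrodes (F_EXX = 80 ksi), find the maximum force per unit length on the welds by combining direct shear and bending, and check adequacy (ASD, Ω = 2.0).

f_max ≈ 10.6 kip/in; NOT adequate

L_w = 2 × 11.5 = 23 in; section modulus (unit throat) S = 2 × L²/6 = 44.08 in².
Direct shear f_v = P/L_w = 68.9/23 = 2.996 kip/in.
Moment M = P × e = 68.9 × 6.5 = 447.85 kip·in; bending f_b = M/S = 10.16 kip/in.
f_max = √(f_v² + f_b²) = √(2.996² + 10.16²) = 10.59 kip/in.
r_n/Ω = (1/2.0) × 0.6 × 80 × (0.707 × 0.5) = 8.484 kip/in → NOT adequate.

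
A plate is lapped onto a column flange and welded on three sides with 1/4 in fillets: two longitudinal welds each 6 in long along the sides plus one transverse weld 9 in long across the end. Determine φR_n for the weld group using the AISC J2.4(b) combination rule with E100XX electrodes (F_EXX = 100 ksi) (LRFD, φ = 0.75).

t_e = 0.707 × 0.25 = 0.1767 in.
R_nwl = 0.6 × 100 × 0.1767 × 12 = 127.3 kip (longitudinal, 2 welds).
R_nwt = 0.6 × 100 × 0.1767 × 9 = 95.44 kip (transverse, base value).
(i) R_nwl + R_nwt = 222.7 kip; (ii) 0.85 R_nwl + 1.5 R_nwt = 251.3 kip.
R_n = max = 251.3 kip [governs: (ii)]; φR_n = 188.5 kip.

φR_n ≈ 189 kip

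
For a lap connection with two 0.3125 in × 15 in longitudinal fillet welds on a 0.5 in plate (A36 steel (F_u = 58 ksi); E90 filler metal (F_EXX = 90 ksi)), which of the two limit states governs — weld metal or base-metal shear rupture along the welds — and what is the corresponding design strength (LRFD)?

t_e = 0.707 × 0.3125 = 0.2209 in; L = 30 in.
Weld metal: φR_n = 0.75 × 0.6 × 90 × 0.2209 × 30 = 268.4 kip.
Base metal (shear rupture): φR_n = 0.75 × 0.6 × 58 × 0.5 × 30 = 391.5 kip.
Governing: weld metal.

φR_n ≈ 268 kip (weld metal governs)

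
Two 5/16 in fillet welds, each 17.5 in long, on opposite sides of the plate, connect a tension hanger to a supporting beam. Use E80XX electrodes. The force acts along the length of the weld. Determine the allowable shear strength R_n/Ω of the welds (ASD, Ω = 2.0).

E80XX → F_EXX = 80 ksi.
Effective throat t_e = 0.707 × 0.3125 = 0.2209 in.
Total length L = 35 in; A_we = 0.2209 × 35 = 7.733 in².
F_nw = 0.6 F_EXX = 0.6 × 80 = 48 ksi.
R_n = 48 × 7.733 = 371.2 kips; R_n/Ω = 371.2/2.0 = 185.6 kips.

R_n/Ω ≈ 186 kips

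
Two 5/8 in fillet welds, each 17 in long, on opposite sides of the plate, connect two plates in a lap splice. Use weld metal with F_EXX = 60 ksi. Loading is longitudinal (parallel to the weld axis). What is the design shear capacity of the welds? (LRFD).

φR_n ≈ 406 kip

Effective throat t_e = 0.707 × 0.625 = 0.4419 in.
Total length L = 34 in; A_we = 0.4419 × 34 = 15.02 in².
F_nw = 0.6 F_EXX = 0.6 × 60 = 36 ksi.
φR_n = 0.75 × 36 × 15.02 = 405.6 kip.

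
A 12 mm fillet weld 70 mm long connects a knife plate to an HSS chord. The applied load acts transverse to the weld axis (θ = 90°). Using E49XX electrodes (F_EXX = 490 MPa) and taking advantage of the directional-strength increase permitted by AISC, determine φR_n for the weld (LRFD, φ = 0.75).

t_e = 0.707 × 12 = 8.484 mm; A_we = 8.484 × 70 = 593.9 mm².
Directional factor: 1.0 + 0.5 sin^1.5(90°) = 1.5.
F_nw = 0.6 × 490 × 1.5 = 441 MPa.
φR_n = 0.75 × 441 × 593.9 × 10⁻³ = 196.4 kN.

φR_n ≈ 196 kN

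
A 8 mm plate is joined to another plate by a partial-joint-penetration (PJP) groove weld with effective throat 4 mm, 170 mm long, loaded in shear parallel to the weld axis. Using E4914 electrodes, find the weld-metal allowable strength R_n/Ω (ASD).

E49XX → F_EXX = 490 MPa.
Effective throat (given) t_e = 4 mm.
A_we = 4 × 170 = 680 mm².
F_nw = 0.6 F_EXX = 294 MPa.
R_n/Ω = (294 × 680) / 2.0 × 10⁻³ = 99.96 kN.

R_n/Ω ≈ 100 kN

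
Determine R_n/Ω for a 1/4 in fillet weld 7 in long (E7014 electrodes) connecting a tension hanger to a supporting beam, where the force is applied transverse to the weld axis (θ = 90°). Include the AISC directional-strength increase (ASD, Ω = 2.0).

R_n/Ω ≈ 39 kip

E70XX → F_EXX = 70 ksi.
t_e = 0.707 × 0.25 = 0.1767 in; A_we = 0.1767 × 7 = 1.237 in².
Directional factor: 1.0 + 0.5 sin^1.5(90°) = 1.5.
F_nw = 0.6 × 70 × 1.5 = 63 ksi.
R_n/Ω = (63 × 1.237) / 2.0 = 38.97 kip.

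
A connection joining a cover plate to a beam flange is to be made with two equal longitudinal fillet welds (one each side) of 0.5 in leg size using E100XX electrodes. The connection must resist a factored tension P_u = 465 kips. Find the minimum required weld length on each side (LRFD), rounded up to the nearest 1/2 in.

L = 15 in on each side

E100XX → F_EXX = 100 ksi.
Throat t_e = 0.707 × 0.5 = 0.3535 in.
φr_n = 0.75 × 0.6 × 100 × 0.3535 = 15.91 kips/in.
L_req = P_u / φr_n = 465 / 15.91 = 29.23 in total.
Per side: 29.23 / 2 = 14.62 in.
Round up → use L = 15 in on each side.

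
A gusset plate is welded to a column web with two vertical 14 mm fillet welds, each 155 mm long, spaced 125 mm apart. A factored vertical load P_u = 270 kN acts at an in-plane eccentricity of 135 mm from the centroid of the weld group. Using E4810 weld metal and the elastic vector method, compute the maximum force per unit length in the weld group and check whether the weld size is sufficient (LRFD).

E48XX → F_EXX = 480 MPa.
Total weld length L_w = 310 mm. Treat welds as unit-width lines.
Polar moment about centroid: J = 2[d³/12 + d(b/2)²] = 2[155³/12 + 155×62.5²] = 1832000 mm³.
Direct shear f_v = P/L_w = 270×10³ / 310 = 871 N/mm (vertical).
Torsion M = P·e = 270×10³ × 135 = 36450000 N·mm.
Critical point at (x, y) = (62.5, 77.5) from centroid. f_tx = M·y/J = 1542 N/mm; f_ty = M·x/J = 1244 N/mm.
Resultant f_max = √[f_tx² + (f_v + f_ty)²] = √[1542² + (871 + 1244)²] = 2617 N/mm.
Capacity per unit length: φr_n = 0.75 × 0.6 × 480 × (0.707 × 14) = 2138 N/mm.
2617 > 2138 → NOT adequate.

f_max ≈ 2620 N/mm; NOT adequate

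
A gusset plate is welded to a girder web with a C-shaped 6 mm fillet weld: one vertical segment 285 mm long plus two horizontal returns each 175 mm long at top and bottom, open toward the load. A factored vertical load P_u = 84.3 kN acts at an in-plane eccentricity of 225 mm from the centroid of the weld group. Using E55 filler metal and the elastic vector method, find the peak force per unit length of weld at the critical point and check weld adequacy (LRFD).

E55XX → F_EXX = 550 MPa.
Total weld length L_w = 635 mm. Treat welds as unit-width lines.
Centroid: x̄ = 2×175×87.5 / 635 = 48.23 mm from the vertical weld.
Polar moment about centroid: J = I_x + I_y = [285³/12 + 2×175×142.5²] + [285×48.23² + 2(175³/12 + 175×39.27²)] = 11130000 mm³.
Direct shear f_v = P/L_w = 84.3×10³ / 635 = 132.8 N/mm (vertical).
Torsion M = P·e = 84.3×10³ × 225 = 18968000 N·mm.
Critical point at (x, y) = (126.8, 142.5) from centroid. f_tx = M·y/J = 242.8 N/mm; f_ty = M·x/J = 216 N/mm.
Resultant f_max = √[f_tx² + (f_v + f_ty)²] = √[242.8² + (132.8 + 216)²] = 424.9 N/mm.
Capacity per unit length: φr_n = 0.75 × 0.6 × 550 × (0.707 × 6) = 1050 N/mm.
424.9 ≤ 1050 → adequate.

f_max ≈ 425 N/mm; adequate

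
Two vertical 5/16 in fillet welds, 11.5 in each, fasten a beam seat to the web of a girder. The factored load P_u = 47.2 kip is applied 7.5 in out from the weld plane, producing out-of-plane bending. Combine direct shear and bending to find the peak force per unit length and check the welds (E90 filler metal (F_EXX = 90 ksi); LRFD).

f_max ≈ 8.29 kip/in; adequate

L_w = 2 × 11.5 = 23 in; section modulus (unit throat) S = 2 × L²/6 = 44.08 in².
Direct shear f_v = P/L_w = 47.2/23 = 2.052 kip/in.
Moment M = P × e = 47.2 × 7.5 = 354 kip·in; bending f_b = M/S = 8.03 kip/in.
f_max = √(f_v² + f_b²) = √(2.052² + 8.03²) = 8.288 kip/in.
φr_n = 0.75 × 0.6 × 90 × (0.707 × 0.3125) = 8.948 kip/in → adequate.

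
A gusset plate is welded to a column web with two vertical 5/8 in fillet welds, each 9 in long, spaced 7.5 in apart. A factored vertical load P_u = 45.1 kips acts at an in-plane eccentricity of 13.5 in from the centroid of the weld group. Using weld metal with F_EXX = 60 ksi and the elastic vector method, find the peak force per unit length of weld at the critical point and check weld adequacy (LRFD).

Total weld length L_w = 18 in. Treat welds as unit-width lines.
Polar moment about centroid: J = 2[d³/12 + d(b/2)²] = 2[9³/12 + 9×3.75²] = 374.6 in³.
Direct shear f_v = P/L_w = 45.1 / 18 = 2.506 kip/in (vertical).
Torsion M = P·e = 45.1 × 13.5 = 608.85 kip·in.
Critical point at (x, y) = (3.75, 4.5) from centroid. f_tx = M·y/J = 7.314 kip/in; f_ty = M·x/J = 6.095 kip/in.
Resultant f_max = √[f_tx² + (f_v + f_ty)²] = √[7.314² + (2.506 + 6.095)²] = 11.29 kip/in.
Capacity per unit length: φr_n = 0.75 × 0.6 × 60 × (0.707 × 0.625) = 11.93 kip/in.
11.29 ≤ 11.93 → adequate.

f_max ≈ 11.3 kip/in; adequate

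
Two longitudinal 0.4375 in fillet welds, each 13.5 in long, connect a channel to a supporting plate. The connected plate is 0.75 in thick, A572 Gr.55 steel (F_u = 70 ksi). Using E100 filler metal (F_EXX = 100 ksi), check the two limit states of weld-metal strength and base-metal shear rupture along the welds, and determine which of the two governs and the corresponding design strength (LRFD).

φR_n ≈ 376 kip (weld metal governs)

t_e = 0.707 × 0.4375 = 0.3093 in; L = 27 in.
Weld metal: φR_n = 0.75 × 0.6 × 100 × 0.3093 × 27 = 375.8 kip.
Base metal (shear rupture): φR_n = 0.75 × 0.6 × 70 × 0.75 × 27 = 637.9 kip.
Governing: weld metal.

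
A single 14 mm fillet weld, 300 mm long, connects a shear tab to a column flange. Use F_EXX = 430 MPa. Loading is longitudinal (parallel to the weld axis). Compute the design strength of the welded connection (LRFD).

Effective throat t_e = 0.707 × 14 = 9.898 mm.
Total length L = 300 mm; A_we = 9.898 × 300 = 2969 mm².
F_nw = 0.6 F_EXX = 0.6 × 430 = 258 MPa.
φR_n = 0.75 × 258 × 2969 × 10⁻³ = 574.6 kN.

φR_n ≈ 575 kN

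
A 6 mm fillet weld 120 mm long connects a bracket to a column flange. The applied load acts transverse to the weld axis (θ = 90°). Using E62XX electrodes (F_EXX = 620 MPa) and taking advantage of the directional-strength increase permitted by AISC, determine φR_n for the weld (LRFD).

t_e = 0.707 × 6 = 4.242 mm; A_we = 4.242 × 120 = 509 mm².
Directional factor: 1.0 + 0.5 sin^1.5(90°) = 1.5.
F_nw = 0.6 × 620 × 1.5 = 558 MPa.
φR_n = 0.75 × 558 × 509 × 10⁻³ = 213 kN.

φR_n ≈ 213 kN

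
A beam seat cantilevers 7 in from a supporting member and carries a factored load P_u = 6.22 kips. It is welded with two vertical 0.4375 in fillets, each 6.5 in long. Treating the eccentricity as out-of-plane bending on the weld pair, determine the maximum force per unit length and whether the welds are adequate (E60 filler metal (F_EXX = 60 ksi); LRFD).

f_max ≈ 3.13 kip/in; adequate

L_w = 2 × 6.5 = 13 in; section modulus (unit throat) S = 2 × L²/6 = 14.08 in².
Direct shear f_v = P/L_w = 6.22/13 = 0.4785 kip/in.
Moment M = P × e = 6.22 × 7 = 43.54 kip·in; bending f_b = M/S = 3.092 kip/in.
f_max = √(f_v² + f_b²) = √(0.4785² + 3.092²) = 3.128 kip/in.
φr_n = 0.75 × 0.6 × 60 × (0.707 × 0.4375) = 8.351 kip/in → adequate.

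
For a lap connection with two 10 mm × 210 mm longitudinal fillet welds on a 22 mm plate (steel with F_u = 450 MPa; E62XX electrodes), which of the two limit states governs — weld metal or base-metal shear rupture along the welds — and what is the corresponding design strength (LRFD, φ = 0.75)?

φR_n ≈ 828 kN (weld metal governs)

E62XX → F_EXX = 620 MPa.
t_e = 0.707 × 10 = 7.07 mm; L = 420 mm.
Weld metal: φR_n = 0.75 × 0.6 × 620 × 7.07 × 420 × 10⁻³ = 828.5 kN.
Base metal (shear rupture): φR_n = 0.75 × 0.6 × 450 × 22 × 420 × 10⁻³ = 1871 kN.
Governing: weld metal.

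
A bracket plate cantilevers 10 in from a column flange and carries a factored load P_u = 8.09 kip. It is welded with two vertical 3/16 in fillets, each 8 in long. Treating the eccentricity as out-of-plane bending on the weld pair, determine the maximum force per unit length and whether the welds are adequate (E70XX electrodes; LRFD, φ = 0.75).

E70XX → F_EXX = 70 ksi.
L_w = 2 × 8 = 16 in; section modulus (unit throat) S = 2 × L²/6 = 21.33 in².
Direct shear f_v = P/L_w = 8.09/16 = 0.5056 kip/in.
Moment M = P × e = 8.09 × 10 = 80.9 kip·in; bending f_b = M/S = 3.792 kip/in.
f_max = √(f_v² + f_b²) = √(0.5056² + 3.792²) = 3.826 kip/in.
φr_n = 0.75 × 0.6 × 70 × (0.707 × 0.1875) = 4.176 kip/in → adequate.

f_max ≈ 3.83 kip/in; adequate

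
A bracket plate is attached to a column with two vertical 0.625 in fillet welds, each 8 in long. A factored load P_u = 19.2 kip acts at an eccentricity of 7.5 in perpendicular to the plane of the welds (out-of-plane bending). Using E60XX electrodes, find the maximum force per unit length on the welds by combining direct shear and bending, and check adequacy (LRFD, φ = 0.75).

f_max ≈ 6.86 kip/in; adequate

E60XX → F_EXX = 60 ksi.
L_w = 2 × 8 = 16 in; section modulus (unit throat) S = 2 × L²/6 = 21.33 in².
Direct shear f_v = P/L_w = 19.2/16 = 1.2 kip/in.
Moment M = P × e = 19.2 × 7.5 = 144 kip·in; bending f_b = M/S = 6.75 kip/in.
f_max = √(f_v² + f_b²) = √(1.2² + 6.75²) = 6.856 kip/in.
φr_n = 0.75 × 0.6 × 60 × (0.707 × 0.625) = 11.93 kip/in → adequate.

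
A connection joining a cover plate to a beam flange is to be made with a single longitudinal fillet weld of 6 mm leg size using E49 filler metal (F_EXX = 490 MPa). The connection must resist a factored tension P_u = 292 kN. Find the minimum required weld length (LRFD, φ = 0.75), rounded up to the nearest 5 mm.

L = 315 mm

Throat t_e = 0.707 × 6 = 4.242 mm.
φr_n = 0.75 × 0.6 × 490 × 4.242 × 10⁻³ = 0.9354 kN/mm.
L_req = P_u / φr_n = 292 / 0.9354 = 312.2 mm total.
Round up → use L = 315 mm.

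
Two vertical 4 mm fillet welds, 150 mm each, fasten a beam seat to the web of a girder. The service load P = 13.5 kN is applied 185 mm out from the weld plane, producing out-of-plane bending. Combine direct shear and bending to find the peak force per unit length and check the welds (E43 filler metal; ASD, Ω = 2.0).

E43XX → F_EXX = 430 MPa.
L_w = 2 × 150 = 300 mm; section modulus (unit throat) S = 2 × L²/6 = 7500 mm².
Direct shear f_v = P/L_w = 13.5×10³/300 = 45 N/mm.
Moment M = P × e = 13.5×10³ × 185 = 2497500 N·mm; bending f_b = M/S = 333 N/mm.
f_max = √(f_v² + f_b²) = √(45² + 333²) = 336 N/mm.
r_n/Ω = (1/2.0) × 0.6 × 430 × (0.707 × 4) = 364.8 N/mm → adequate.

f_max ≈ 336 N/mm; adequate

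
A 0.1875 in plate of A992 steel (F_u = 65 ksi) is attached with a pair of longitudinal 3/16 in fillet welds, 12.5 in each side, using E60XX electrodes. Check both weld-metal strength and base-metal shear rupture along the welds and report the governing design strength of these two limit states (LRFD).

E60XX → F_EXX = 60 ksi.
t_e = 0.707 × 0.1875 = 0.1326 in; L = 25 in.
Weld metal: φR_n = 0.75 × 0.6 × 60 × 0.1326 × 25 = 89.48 kips.
Base metal (shear rupture): φR_n = 0.75 × 0.6 × 65 × 0.1875 × 25 = 137.1 kips.
Governing: weld metal.

φR_n ≈ 89.5 kips (weld metal governs)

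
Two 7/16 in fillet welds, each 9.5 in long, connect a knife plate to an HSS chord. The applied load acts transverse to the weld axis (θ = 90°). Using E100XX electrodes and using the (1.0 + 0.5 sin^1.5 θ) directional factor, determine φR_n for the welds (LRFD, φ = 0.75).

φR_n ≈ 397 kips

E100XX → F_EXX = 100 ksi.
t_e = 0.707 × 0.4375 = 0.3093 in; A_we = 0.3093 × 19 = 5.877 in².
Directional factor: 1.0 + 0.5 sin^1.5(90°) = 1.5.
F_nw = 0.6 × 100 × 1.5 = 90 ksi.
φR_n = 0.75 × 90 × 5.877 = 396.7 kips.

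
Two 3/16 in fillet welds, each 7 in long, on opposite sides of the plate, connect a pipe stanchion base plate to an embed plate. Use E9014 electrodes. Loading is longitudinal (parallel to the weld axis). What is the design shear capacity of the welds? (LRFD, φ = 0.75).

E90XX → F_EXX = 90 ksi.
Effective throat t_e = 0.707 × 0.1875 = 0.1326 in.
Total length L = 14 in; A_we = 0.1326 × 14 = 1.856 in².
F_nw = 0.6 F_EXX = 0.6 × 90 = 54 ksi.
φR_n = 0.75 × 54 × 1.856 = 75.16 kips.

φR_n ≈ 75.2 kips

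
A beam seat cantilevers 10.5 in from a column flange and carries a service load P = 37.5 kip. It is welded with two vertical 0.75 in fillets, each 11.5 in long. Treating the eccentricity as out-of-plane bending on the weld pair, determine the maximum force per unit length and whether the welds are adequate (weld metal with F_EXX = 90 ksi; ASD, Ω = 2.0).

f_max ≈ 9.08 kip/in; adequate

L_w = 2 × 11.5 = 23 in; section modulus (unit throat) S = 2 × L²/6 = 44.08 in².
Direct shear f_v = P/L_w = 37.5/23 = 1.63 kip/in.
Moment M = P × e = 37.5 × 10.5 = 393.75 kip·in; bending f_b = M/S = 8.932 kip/in.
f_max = √(f_v² + f_b²) = √(1.63² + 8.932²) = 9.08 kip/in.
r_n/Ω = (1/2.0) × 0.6 × 90 × (0.707 × 0.75) = 14.32 kip/in → adequate.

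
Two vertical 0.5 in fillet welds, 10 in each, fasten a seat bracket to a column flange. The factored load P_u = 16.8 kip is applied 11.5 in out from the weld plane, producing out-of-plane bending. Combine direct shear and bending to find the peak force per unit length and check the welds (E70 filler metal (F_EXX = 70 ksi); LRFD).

f_max ≈ 5.86 kip/in; adequate

L_w = 2 × 10 = 20 in; section modulus (unit throat) S = 2 × L²/6 = 33.33 in².
Direct shear f_v = P/L_w = 16.8/20 = 0.84 kip/in.
Moment M = P × e = 16.8 × 11.5 = 193.2 kip·in; bending f_b = M/S = 5.796 kip/in.
f_max = √(f_v² + f_b²) = √(0.84² + 5.796²) = 5.857 kip/in.
φr_n = 0.75 × 0.6 × 70 × (0.707 × 0.5) = 11.14 kip/in → adequate.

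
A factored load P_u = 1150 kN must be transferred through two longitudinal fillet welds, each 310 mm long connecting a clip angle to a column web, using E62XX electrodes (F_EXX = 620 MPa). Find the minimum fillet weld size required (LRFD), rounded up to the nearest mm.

w = 10 mm

Total weld length L = 620 mm.
Required throat t_e = P_u / (φ × 0.6 F_EXX × L) = 1150 / (0.75 × 0.6 × 620 × 620 × 10⁻³) = 6.648 mm.
Required leg w = t_e / 0.707 = 9.403 mm → use 10 mm.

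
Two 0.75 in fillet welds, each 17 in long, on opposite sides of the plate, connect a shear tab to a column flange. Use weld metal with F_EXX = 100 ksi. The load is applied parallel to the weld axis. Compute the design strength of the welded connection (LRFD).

Effective throat t_e = 0.707 × 0.75 = 0.5302 in.
Total length L = 34 in; A_we = 0.5302 × 34 = 18.03 in².
F_nw = 0.6 F_EXX = 0.6 × 100 = 60 ksi.
φR_n = 0.75 × 60 × 18.03 = 811.3 kips.

φR_n ≈ 811 kips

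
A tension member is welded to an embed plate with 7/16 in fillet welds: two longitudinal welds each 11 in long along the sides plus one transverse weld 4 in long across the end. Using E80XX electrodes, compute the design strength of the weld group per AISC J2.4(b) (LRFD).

φR_n ≈ 290 kip

E80XX → F_EXX = 80 ksi.
t_e = 0.707 × 0.4375 = 0.3093 in.
R_nwl = 0.6 × 80 × 0.3093 × 22 = 326.6 kip (longitudinal, 2 welds).
R_nwt = 0.6 × 80 × 0.3093 × 4 = 59.39 kip (transverse, base value).
(i) R_nwl + R_nwt = 386 kip; (ii) 0.85 R_nwl + 1.5 R_nwt = 366.7 kip.
R_n = max = 386 kip [governs: (i)]; φR_n = 289.5 kip.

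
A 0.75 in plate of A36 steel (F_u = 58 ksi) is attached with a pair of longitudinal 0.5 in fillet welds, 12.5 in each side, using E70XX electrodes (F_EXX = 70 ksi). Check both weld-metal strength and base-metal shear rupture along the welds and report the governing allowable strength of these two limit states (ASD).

R_n/Ω ≈ 186 kip (weld metal governs)

t_e = 0.707 × 0.5 = 0.3535 in; L = 25 in.
Weld metal: R_n/Ω = (1/2.0) × 0.6 × 70 × 0.3535 × 25 = 185.6 kip.
Base metal (shear rupture): R_n/Ω = (1/2.0) × 0.6 × 58 × 0.75 × 25 = 326.2 kip.
Governing: weld metal.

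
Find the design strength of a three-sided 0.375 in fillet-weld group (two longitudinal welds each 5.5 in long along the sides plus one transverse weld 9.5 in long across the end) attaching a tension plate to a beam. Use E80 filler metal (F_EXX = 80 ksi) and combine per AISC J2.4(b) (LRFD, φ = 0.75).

t_e = 0.707 × 0.375 = 0.2651 in.
R_nwl = 0.6 × 80 × 0.2651 × 11 = 140 kip (longitudinal, 2 welds).
R_nwt = 0.6 × 80 × 0.2651 × 9.5 = 120.9 kip (transverse, base value).
(i) R_nwl + R_nwt = 260.9 kip; (ii) 0.85 R_nwl + 1.5 R_nwt = 300.3 kip.
R_n = max = 300.3 kip [governs: (ii)]; φR_n = 225.3 kip.

φR_n ≈ 225 kip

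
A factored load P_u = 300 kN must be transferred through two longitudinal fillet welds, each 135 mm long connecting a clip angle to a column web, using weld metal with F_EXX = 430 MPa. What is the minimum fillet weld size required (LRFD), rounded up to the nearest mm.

Total weld length L = 270 mm.
Required throat t_e = P_u / (φ × 0.6 F_EXX × L) = 300 / (0.75 × 0.6 × 430 × 270 × 10⁻³) = 5.742 mm.
Required leg w = t_e / 0.707 = 8.122 mm → use 9 mm.

w = 9 mm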